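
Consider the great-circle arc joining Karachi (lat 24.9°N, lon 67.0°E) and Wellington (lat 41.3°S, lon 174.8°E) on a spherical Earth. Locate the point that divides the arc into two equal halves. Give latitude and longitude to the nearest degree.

≈ lat 14°S, lon 114°E

Write both endpoints as unit vectors p₁, p₂ with components (cos φ cos λ, cos φ sin λ, sin φ).
The central angle between the endpoints is δ = arccos(p₁·p₂) ≈ 2.079 rad (119.1°).
Interpolate at f = 1/2 with slerp weights a = sin((1−f)δ)/sin δ ≈ 0.986, b = sin(fδ)/sin δ ≈ 0.986.
p = a·p₁ + b·p₂ ≈ (-0.388, 0.891, -0.236); φ = arcsin(p_z) ≈ -13.63°, λ = atan2(p_y, p_x) ≈ 113.56°.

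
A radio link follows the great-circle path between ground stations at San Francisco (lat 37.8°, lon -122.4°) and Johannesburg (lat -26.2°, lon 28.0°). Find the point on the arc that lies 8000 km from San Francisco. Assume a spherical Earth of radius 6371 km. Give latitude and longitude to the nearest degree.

≈ lat 24°, lon -38°

From cos δ = sin φ₁ sin φ₂ + cos φ₁ cos φ₂ cos Δλ, the central angle is δ ≈ 2.662 rad (152.5°). The total great-circle distance is δ·R ≈ 2.662 × 6371 ≈ 16958 km, so the target fraction is f = 8000/16958 ≈ 0.472.
Interpolate at f ≈ 0.472 with slerp weights a = sin((1−f)δ)/sin δ ≈ 2.137, b = sin(fδ)/sin δ ≈ 2.059.
p = a·p₁ + b·p₂ ≈ (0.727, -0.558, 0.400); φ = arcsin(p_z) ≈ 23.60°, λ = atan2(p_y, p_x) ≈ -37.51°.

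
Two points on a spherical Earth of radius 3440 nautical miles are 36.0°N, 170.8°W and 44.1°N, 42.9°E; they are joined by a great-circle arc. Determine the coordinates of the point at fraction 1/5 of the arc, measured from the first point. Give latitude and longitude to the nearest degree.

Convert each endpoint to a unit vector on the sphere (x = cos φ cos λ, y = cos φ sin λ, z = sin φ).
The central angle between the endpoints is δ = arccos(p₁·p₂) ≈ 1.645 rad (94.3°).
Interpolate at f = 1/5 with slerp weights a = sin((1−f)δ)/sin δ ≈ 0.970, b = sin(fδ)/sin δ ≈ 0.324.
p = a·p₁ + b·p₂ ≈ (-0.605, 0.033, 0.796); φ = arcsin(p_z) ≈ 52.74°, λ = atan2(p_y, p_x) ≈ 176.89°.

≈ 53°N, 177°E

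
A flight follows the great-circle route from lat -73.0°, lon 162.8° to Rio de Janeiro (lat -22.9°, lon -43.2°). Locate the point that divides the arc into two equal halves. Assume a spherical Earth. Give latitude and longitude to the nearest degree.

≈ lat -64°, lon -54°

The haversine formula gives a central angle δ ≈ 1.440 rad (82.5°) between the endpoints.
Interpolate at f = 1/2 with slerp weights a = sin((1−f)δ)/sin δ ≈ 0.665, b = sin(fδ)/sin δ ≈ 0.665.
p = a·p₁ + b·p₂ ≈ (0.261, -0.362, -0.895); φ = arcsin(p_z) ≈ -63.50°, λ = atan2(p_y, p_x) ≈ -54.22°.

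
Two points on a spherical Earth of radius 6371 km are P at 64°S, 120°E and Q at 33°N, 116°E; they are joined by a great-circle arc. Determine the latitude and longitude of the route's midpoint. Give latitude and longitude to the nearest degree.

Convert each endpoint to a unit vector on the sphere (x = cos φ cos λ, y = cos φ sin λ, z = sin φ).
The central angle between the endpoints is δ = arccos(p₁·p₂) ≈ 1.694 rad (97.1°).
Interpolate at f = 1/2 with slerp weights a = sin((1−f)δ)/sin δ ≈ 0.755, b = sin(fδ)/sin δ ≈ 0.755.
p = a·p₁ + b·p₂ ≈ (-0.443, 0.856, -0.267); φ = arcsin(p_z) ≈ -15.51°, λ = atan2(p_y, p_x) ≈ 117.37°.

≈ 16°S, 117°E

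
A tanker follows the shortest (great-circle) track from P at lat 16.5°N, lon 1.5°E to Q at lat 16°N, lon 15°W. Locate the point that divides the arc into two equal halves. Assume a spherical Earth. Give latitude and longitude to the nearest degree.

≈ lat 16°N, lon 7°W

From cos δ = sin φ₁ sin φ₂ + cos φ₁ cos φ₂ cos Δλ, the central angle is δ ≈ 0.277 rad (15.8°).
Interpolate at f = 1/2 with slerp weights a = sin((1−f)δ)/sin δ ≈ 0.505, b = sin(fδ)/sin δ ≈ 0.505.
p = a·p₁ + b·p₂ ≈ (0.953, -0.113, 0.283); φ = arcsin(p_z) ≈ 16.41°, λ = atan2(p_y, p_x) ≈ -6.76°.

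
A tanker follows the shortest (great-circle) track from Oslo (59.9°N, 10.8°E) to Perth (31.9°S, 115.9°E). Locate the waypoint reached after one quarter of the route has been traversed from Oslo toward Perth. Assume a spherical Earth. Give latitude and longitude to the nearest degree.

Convert each endpoint to a unit vector on the sphere (x = cos φ cos λ, y = cos φ sin λ, z = sin φ).
The central angle between the endpoints is δ = arccos(p₁·p₂) ≈ 2.175 rad (124.6°).
Interpolate at f = 1/4 with slerp weights a = sin((1−f)δ)/sin δ ≈ 1.213, b = sin(fδ)/sin δ ≈ 0.629.
p = a·p₁ + b·p₂ ≈ (0.364, 0.594, 0.717); φ = arcsin(p_z) ≈ 45.82°, λ = atan2(p_y, p_x) ≈ 58.48°.

≈ (46°N, 58°E)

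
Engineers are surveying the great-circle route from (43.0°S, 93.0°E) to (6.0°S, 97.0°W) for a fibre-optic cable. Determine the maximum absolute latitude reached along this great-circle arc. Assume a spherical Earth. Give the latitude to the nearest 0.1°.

≈ 80.5°S

The great circle lies in the plane with unit normal n̂ = (p₁ × p₂)/|p₁ × p₂|.
Here n̂_z ≈ +0.165; the vertex latitude is φ_max = arccos|n̂_z| ≈ 80.5°.
Check via Clairaut: cos φ_max = |cos φ₁| · sin C = cos(43.0°)·sin(166.9°) ≈ 0.165, again giving ≈ 80.5°.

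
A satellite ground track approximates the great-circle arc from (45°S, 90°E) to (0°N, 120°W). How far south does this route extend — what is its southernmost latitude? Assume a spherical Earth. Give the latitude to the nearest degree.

≈ 63°S

The great circle lies in the plane with unit normal n̂ = (p₁ × p₂)/|p₁ × p₂|.
Here n̂_z ≈ +0.447; the vertex latitude is φ_max = arccos|n̂_z| ≈ 63.4°.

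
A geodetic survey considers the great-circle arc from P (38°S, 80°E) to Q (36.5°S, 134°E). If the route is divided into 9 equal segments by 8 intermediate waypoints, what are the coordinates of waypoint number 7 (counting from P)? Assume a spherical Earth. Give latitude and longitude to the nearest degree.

Write both endpoints as unit vectors p₁, p₂ with components (cos φ cos λ, cos φ sin λ, sin φ).
The central angle between the endpoints is δ = arccos(p₁·p₂) ≈ 0.740 rad (42.4°).
Interpolate at f = 7/9 with slerp weights a = sin((1−f)δ)/sin δ ≈ 0.243, b = sin(fδ)/sin δ ≈ 0.807.
p = a·p₁ + b·p₂ ≈ (-0.418, 0.655, -0.630); φ = arcsin(p_z) ≈ -39.02°, λ = atan2(p_y, p_x) ≈ 122.51°.

≈ (39°S, 123°E)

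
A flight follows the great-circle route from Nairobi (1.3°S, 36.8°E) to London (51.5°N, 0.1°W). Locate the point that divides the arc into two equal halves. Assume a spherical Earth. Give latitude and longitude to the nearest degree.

Convert each endpoint to a unit vector on the sphere (x = cos φ cos λ, y = cos φ sin λ, z = sin φ).
The central angle between the endpoints is δ = arccos(p₁·p₂) ≈ 1.070 rad (61.3°).
Interpolate at f = 1/2 with slerp weights a = sin((1−f)δ)/sin δ ≈ 0.581, b = sin(fδ)/sin δ ≈ 0.581.
p = a·p₁ + b·p₂ ≈ (0.827, 0.347, 0.442); φ = arcsin(p_z) ≈ 26.21°, λ = atan2(p_y, p_x) ≈ 22.79°.

≈ 26°N, 23°E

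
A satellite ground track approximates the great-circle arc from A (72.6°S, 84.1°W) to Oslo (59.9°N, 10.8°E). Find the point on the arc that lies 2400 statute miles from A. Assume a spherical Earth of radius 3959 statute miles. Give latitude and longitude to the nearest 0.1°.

Convert each endpoint to a unit vector on the sphere (x = cos φ cos λ, y = cos φ sin λ, z = sin φ).
The central angle between the endpoints is δ = arccos(p₁·p₂) ≈ 2.565 rad (147.0°). The total great-circle distance is δ·R ≈ 2.565 × 3959 ≈ 10155 mi, so the target fraction is f = 2400/10155 ≈ 0.236.
Interpolate at f ≈ 0.236 with slerp weights a = sin((1−f)δ)/sin δ ≈ 1.698, b = sin(fδ)/sin δ ≈ 1.045.
p = a·p₁ + b·p₂ ≈ (0.567, -0.407, -0.716); φ = arcsin(p_z) ≈ -45.73°, λ = atan2(p_y, p_x) ≈ -35.66°.

≈ (45.7°S, 35.7°W)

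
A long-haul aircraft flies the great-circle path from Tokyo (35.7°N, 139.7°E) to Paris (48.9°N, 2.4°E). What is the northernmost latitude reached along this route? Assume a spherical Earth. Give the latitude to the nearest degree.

≈ 69°N

The great circle lies in the plane with unit normal n̂ = (p₁ × p₂)/|p₁ × p₂|.
Here n̂_z ≈ -0.362; the vertex latitude is φ_max = arccos|n̂_z| ≈ 68.7°.
Check via Clairaut: cos φ_max = |cos φ₁| · sin C = cos(35.7°)·sin(26.5°) ≈ 0.362, again giving ≈ 68.7°.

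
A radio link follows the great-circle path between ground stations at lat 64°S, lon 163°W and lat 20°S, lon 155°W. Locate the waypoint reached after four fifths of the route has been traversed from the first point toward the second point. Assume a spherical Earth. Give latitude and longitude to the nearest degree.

The haversine formula gives a central angle δ ≈ 0.774 rad (44.3°) between the endpoints.
Interpolate at f = 4/5 with slerp weights a = sin((1−f)δ)/sin δ ≈ 0.221, b = sin(fδ)/sin δ ≈ 0.830.
p = a·p₁ + b·p₂ ≈ (-0.800, -0.358, -0.482); φ = arcsin(p_z) ≈ -28.83°, λ = atan2(p_y, p_x) ≈ -155.88°.

≈ lat 29°S, lon 156°W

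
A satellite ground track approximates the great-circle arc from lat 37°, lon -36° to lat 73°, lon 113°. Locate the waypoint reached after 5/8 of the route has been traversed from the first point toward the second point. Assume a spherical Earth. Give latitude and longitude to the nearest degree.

From cos δ = sin φ₁ sin φ₂ + cos φ₁ cos φ₂ cos Δλ, the central angle is δ ≈ 1.186 rad (68.0°).
Interpolate at f = 5/8 with slerp weights a = sin((1−f)δ)/sin δ ≈ 0.464, b = sin(fδ)/sin δ ≈ 0.728.
p = a·p₁ + b·p₂ ≈ (0.217, -0.022, 0.976); φ = arcsin(p_z) ≈ 77.42°, λ = atan2(p_y, p_x) ≈ -5.76°.

≈ lat 77°, lon -6°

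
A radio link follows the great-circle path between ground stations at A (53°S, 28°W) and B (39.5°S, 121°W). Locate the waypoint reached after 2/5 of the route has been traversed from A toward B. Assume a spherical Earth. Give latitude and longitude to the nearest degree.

≈ (58°S, 71°W)

Convert each endpoint to a unit vector on the sphere (x = cos φ cos λ, y = cos φ sin λ, z = sin φ).
The central angle between the endpoints is δ = arccos(p₁·p₂) ≈ 1.066 rad (61.1°).
Interpolate at f = 2/5 with slerp weights a = sin((1−f)δ)/sin δ ≈ 0.682, b = sin(fδ)/sin δ ≈ 0.473.
p = a·p₁ + b·p₂ ≈ (0.175, -0.505, -0.845); φ = arcsin(p_z) ≈ -57.69°, λ = atan2(p_y, p_x) ≈ -70.94°.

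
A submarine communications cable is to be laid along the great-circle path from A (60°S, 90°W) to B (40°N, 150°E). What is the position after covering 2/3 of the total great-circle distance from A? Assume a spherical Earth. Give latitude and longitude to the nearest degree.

≈ (2°N, 178°E)

The haversine formula gives a central angle δ ≈ 2.416 rad (138.4°) between the endpoints.
Interpolate at f = 2/3 with slerp weights a = sin((1−f)δ)/sin δ ≈ 1.087, b = sin(fδ)/sin δ ≈ 1.506.
p = a·p₁ + b·p₂ ≈ (-0.999, 0.033, 0.027); φ = arcsin(p_z) ≈ 1.54°, λ = atan2(p_y, p_x) ≈ 178.08°.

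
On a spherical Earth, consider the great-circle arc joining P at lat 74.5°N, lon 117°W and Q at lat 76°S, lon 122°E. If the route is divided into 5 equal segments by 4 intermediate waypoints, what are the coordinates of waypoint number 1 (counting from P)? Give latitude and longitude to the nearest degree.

≈ lat 47°N, lon 158°W

The haversine formula gives a central angle δ ≈ 2.889 rad (165.5°) between the endpoints.
Interpolate at f = 1/5 with slerp weights a = sin((1−f)δ)/sin δ ≈ 2.955, b = sin(fδ)/sin δ ≈ 2.187.
p = a·p₁ + b·p₂ ≈ (-0.639, -0.255, 0.726); φ = arcsin(p_z) ≈ 46.54°, λ = atan2(p_y, p_x) ≈ -158.24°.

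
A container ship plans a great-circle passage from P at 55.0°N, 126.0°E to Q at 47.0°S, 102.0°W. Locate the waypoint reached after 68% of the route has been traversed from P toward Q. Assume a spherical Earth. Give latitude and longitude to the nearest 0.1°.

The haversine formula gives a central angle δ ≈ 2.608 rad (149.4°) between the endpoints.
Interpolate at f = 0.68 with slerp weights a = sin((1−f)δ)/sin δ ≈ 1.456, b = sin(fδ)/sin δ ≈ 1.925.
p = a·p₁ + b·p₂ ≈ (-0.764, -0.608, -0.215); φ = arcsin(p_z) ≈ -12.42°, λ = atan2(p_y, p_x) ≈ -141.46°.

≈ 12.4°S, 141.5°W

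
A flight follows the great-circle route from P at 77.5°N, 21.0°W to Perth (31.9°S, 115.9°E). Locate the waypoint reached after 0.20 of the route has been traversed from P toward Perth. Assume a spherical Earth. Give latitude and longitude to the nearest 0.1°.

From cos δ = sin φ₁ sin φ₂ + cos φ₁ cos φ₂ cos Δλ, the central angle is δ ≈ 2.278 rad (130.5°).
Interpolate at f = 0.20 with slerp weights a = sin((1−f)δ)/sin δ ≈ 1.274, b = sin(fδ)/sin δ ≈ 0.579.
p = a·p₁ + b·p₂ ≈ (0.043, 0.343, 0.938); φ = arcsin(p_z) ≈ 69.75°, λ = atan2(p_y, p_x) ≈ 82.91°.

≈ 69.8°N, 82.9°E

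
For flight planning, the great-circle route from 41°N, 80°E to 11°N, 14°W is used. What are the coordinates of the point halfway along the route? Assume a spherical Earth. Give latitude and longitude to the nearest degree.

≈ 35°N, 25°E

Convert each endpoint to a unit vector on the sphere (x = cos φ cos λ, y = cos φ sin λ, z = sin φ).
The central angle between the endpoints is δ = arccos(p₁·p₂) ≈ 1.497 rad (85.8°).
Interpolate at f = 1/2 with slerp weights a = sin((1−f)δ)/sin δ ≈ 0.682, b = sin(fδ)/sin δ ≈ 0.682.
p = a·p₁ + b·p₂ ≈ (0.739, 0.345, 0.578); φ = arcsin(p_z) ≈ 35.31°, λ = atan2(p_y, p_x) ≈ 25.02°.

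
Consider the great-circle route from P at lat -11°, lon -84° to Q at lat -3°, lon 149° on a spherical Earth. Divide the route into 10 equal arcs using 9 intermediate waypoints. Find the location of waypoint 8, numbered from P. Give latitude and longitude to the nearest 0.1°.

From cos δ = sin φ₁ sin φ₂ + cos φ₁ cos φ₂ cos Δλ, the central angle is δ ≈ 2.189 rad (125.4°).
Interpolate at f = 8/10 with slerp weights a = sin((1−f)δ)/sin δ ≈ 0.521, b = sin(fδ)/sin δ ≈ 1.208.
p = a·p₁ + b·p₂ ≈ (-0.980, 0.113, -0.163); φ = arcsin(p_z) ≈ -9.35°, λ = atan2(p_y, p_x) ≈ 173.43°.

≈ lat -9.4°, lon 173.4°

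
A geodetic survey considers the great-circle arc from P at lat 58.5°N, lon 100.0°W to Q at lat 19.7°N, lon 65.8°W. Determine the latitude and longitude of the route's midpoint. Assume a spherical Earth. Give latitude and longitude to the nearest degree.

≈ lat 40°N, lon 78°W

Write both endpoints as unit vectors p₁, p₂ with components (cos φ cos λ, cos φ sin λ, sin φ).
The central angle between the endpoints is δ = arccos(p₁·p₂) ≈ 0.803 rad (46.0°).
Interpolate at f = 1/2 with slerp weights a = sin((1−f)δ)/sin δ ≈ 0.543, b = sin(fδ)/sin δ ≈ 0.543.
p = a·p₁ + b·p₂ ≈ (0.160, -0.746, 0.646); φ = arcsin(p_z) ≈ 40.26°, λ = atan2(p_y, p_x) ≈ -77.87°.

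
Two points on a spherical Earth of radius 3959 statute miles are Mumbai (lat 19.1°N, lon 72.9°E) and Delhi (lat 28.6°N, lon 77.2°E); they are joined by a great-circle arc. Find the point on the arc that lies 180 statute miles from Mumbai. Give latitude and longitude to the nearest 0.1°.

≈ lat 21.5°N, lon 73.9°E

Convert each endpoint to a unit vector on the sphere (x = cos φ cos λ, y = cos φ sin λ, z = sin φ).
The central angle between the endpoints is δ = arccos(p₁·p₂) ≈ 0.179 rad (10.3°). The total great-circle distance is δ·R ≈ 0.179 × 3959 ≈ 710 mi, so the target fraction is f = 180/710 ≈ 0.253.
Interpolate at f ≈ 0.253 with slerp weights a = sin((1−f)δ)/sin δ ≈ 0.748, b = sin(fδ)/sin δ ≈ 0.255.
p = a·p₁ + b·p₂ ≈ (0.257, 0.894, 0.367); φ = arcsin(p_z) ≈ 21.52°, λ = atan2(p_y, p_x) ≈ 73.93°.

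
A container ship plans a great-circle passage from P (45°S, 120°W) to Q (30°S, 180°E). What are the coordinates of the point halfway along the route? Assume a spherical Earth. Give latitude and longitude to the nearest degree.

Convert each endpoint to a unit vector on the sphere (x = cos φ cos λ, y = cos φ sin λ, z = sin φ).
The central angle between the endpoints is δ = arccos(p₁·p₂) ≈ 0.850 rad (48.7°).
Interpolate at f = 1/2 with slerp weights a = sin((1−f)δ)/sin δ ≈ 0.549, b = sin(fδ)/sin δ ≈ 0.549.
p = a·p₁ + b·p₂ ≈ (-0.669, -0.336, -0.663); φ = arcsin(p_z) ≈ -41.49°, λ = atan2(p_y, p_x) ≈ -153.34°.

≈ (41°S, 153°W)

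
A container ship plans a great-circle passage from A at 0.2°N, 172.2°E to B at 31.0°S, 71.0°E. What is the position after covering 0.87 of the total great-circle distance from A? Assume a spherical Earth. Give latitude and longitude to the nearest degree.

≈ 31°S, 86°E

From cos δ = sin φ₁ sin φ₂ + cos φ₁ cos φ₂ cos Δλ, the central angle is δ ≈ 1.740 rad (99.7°).
Interpolate at f = 0.87 with slerp weights a = sin((1−f)δ)/sin δ ≈ 0.228, b = sin(fδ)/sin δ ≈ 1.013.
p = a·p₁ + b·p₂ ≈ (0.057, 0.852, -0.521); φ = arcsin(p_z) ≈ -31.39°, λ = atan2(p_y, p_x) ≈ 86.16°.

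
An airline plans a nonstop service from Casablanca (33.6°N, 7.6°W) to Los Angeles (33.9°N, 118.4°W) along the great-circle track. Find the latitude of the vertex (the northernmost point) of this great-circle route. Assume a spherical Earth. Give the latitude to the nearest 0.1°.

≈ 49.6°N

The great circle lies in the plane with unit normal n̂ = (p₁ × p₂)/|p₁ × p₂|.
Here n̂_z ≈ -0.648; the vertex latitude is φ_max = arccos|n̂_z| ≈ 49.6°.
Check via Clairaut: cos φ_max = |cos φ₁| · sin C = cos(33.6°)·sin(51.0°) ≈ 0.648, again giving ≈ 49.6°.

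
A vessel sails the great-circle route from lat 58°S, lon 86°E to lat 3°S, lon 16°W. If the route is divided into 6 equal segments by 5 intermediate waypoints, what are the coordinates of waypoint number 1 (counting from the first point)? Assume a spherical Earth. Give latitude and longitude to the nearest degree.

Convert each endpoint to a unit vector on the sphere (x = cos φ cos λ, y = cos φ sin λ, z = sin φ).
The central angle between the endpoints is δ = arccos(p₁·p₂) ≈ 1.636 rad (93.8°).
Interpolate at f = 1/6 with slerp weights a = sin((1−f)δ)/sin δ ≈ 0.981, b = sin(fδ)/sin δ ≈ 0.270.
p = a·p₁ + b·p₂ ≈ (0.295, 0.444, -0.846); φ = arcsin(p_z) ≈ -57.76°, λ = atan2(p_y, p_x) ≈ 56.37°.

≈ lat 58°S, lon 56°E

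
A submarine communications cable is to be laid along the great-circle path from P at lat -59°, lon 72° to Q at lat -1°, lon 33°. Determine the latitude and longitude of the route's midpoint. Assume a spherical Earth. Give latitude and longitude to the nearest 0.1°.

Write both endpoints as unit vectors p₁, p₂ with components (cos φ cos λ, cos φ sin λ, sin φ).
The central angle between the endpoints is δ = arccos(p₁·p₂) ≈ 1.143 rad (65.5°).
Interpolate at f = 1/2 with slerp weights a = sin((1−f)δ)/sin δ ≈ 0.594, b = sin(fδ)/sin δ ≈ 0.594.
p = a·p₁ + b·p₂ ≈ (0.593, 0.615, -0.520); φ = arcsin(p_z) ≈ -31.32°, λ = atan2(p_y, p_x) ≈ 46.03°.

≈ lat -31.3°, lon 46.0°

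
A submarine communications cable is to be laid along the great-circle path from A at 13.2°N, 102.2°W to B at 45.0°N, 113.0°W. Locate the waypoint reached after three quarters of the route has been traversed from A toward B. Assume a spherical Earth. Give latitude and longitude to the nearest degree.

≈ 37°N, 110°W

Convert each endpoint to a unit vector on the sphere (x = cos φ cos λ, y = cos φ sin λ, z = sin φ).
The central angle between the endpoints is δ = arccos(p₁·p₂) ≈ 0.578 rad (33.1°).
Interpolate at f = 3/4 with slerp weights a = sin((1−f)δ)/sin δ ≈ 0.264, b = sin(fδ)/sin δ ≈ 0.769.
p = a·p₁ + b·p₂ ≈ (-0.267, -0.751, 0.604); φ = arcsin(p_z) ≈ 37.14°, λ = atan2(p_y, p_x) ≈ -109.54°.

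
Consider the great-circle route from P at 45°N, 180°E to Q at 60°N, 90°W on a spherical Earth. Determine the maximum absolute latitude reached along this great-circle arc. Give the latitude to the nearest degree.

≈ 63°N

The great circle lies in the plane with unit normal n̂ = (p₁ × p₂)/|p₁ × p₂|.
Here n̂_z ≈ +0.447; the vertex latitude is φ_max = arccos|n̂_z| ≈ 63.4°.
Check via Clairaut: cos φ_max = |cos φ₁| · sin C = cos(45.0°)·sin(39.2°) ≈ 0.447, again giving ≈ 63.4°.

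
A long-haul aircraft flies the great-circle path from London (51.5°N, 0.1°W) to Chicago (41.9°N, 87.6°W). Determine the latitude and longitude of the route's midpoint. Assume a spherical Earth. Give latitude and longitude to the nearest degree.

≈ 56°N, 49°W

The haversine formula gives a central angle δ ≈ 0.997 rad (57.1°) between the endpoints.
Interpolate at f = 1/2 with slerp weights a = sin((1−f)δ)/sin δ ≈ 0.569, b = sin(fδ)/sin δ ≈ 0.569.
p = a·p₁ + b·p₂ ≈ (0.372, -0.424, 0.826); φ = arcsin(p_z) ≈ 55.66°, λ = atan2(p_y, p_x) ≈ -48.73°.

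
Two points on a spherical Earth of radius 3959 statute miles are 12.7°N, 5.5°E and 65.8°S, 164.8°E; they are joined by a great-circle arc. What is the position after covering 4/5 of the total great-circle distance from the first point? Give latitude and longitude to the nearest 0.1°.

Convert each endpoint to a unit vector on the sphere (x = cos φ cos λ, y = cos φ sin λ, z = sin φ).
The central angle between the endpoints is δ = arccos(p₁·p₂) ≈ 2.183 rad (125.1°).
Interpolate at f = 4/5 with slerp weights a = sin((1−f)δ)/sin δ ≈ 0.517, b = sin(fδ)/sin δ ≈ 1.203.
p = a·p₁ + b·p₂ ≈ (0.026, 0.178, -0.984); φ = arcsin(p_z) ≈ -79.66°, λ = atan2(p_y, p_x) ≈ 81.74°.

≈ 79.7°S, 81.7°E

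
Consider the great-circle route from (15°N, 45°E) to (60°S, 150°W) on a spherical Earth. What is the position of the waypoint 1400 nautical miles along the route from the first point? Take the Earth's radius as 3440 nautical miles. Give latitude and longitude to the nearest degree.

≈ (8°S, 49°E)

The haversine formula gives a central angle δ ≈ 2.333 rad (133.7°) between the endpoints. The total great-circle distance is δ·R ≈ 2.333 × 3440 ≈ 8026 nmi, so the target fraction is f = 1400/8026 ≈ 0.174.
Interpolate at f ≈ 0.174 with slerp weights a = sin((1−f)δ)/sin δ ≈ 1.296, b = sin(fδ)/sin δ ≈ 0.547.
p = a·p₁ + b·p₂ ≈ (0.648, 0.749, -0.138); φ = arcsin(p_z) ≈ -7.96°, λ = atan2(p_y, p_x) ≈ 49.10°.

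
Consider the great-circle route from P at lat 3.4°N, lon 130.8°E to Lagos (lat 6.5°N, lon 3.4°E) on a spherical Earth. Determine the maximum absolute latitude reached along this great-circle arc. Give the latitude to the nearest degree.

The great circle lies in the plane with unit normal n̂ = (p₁ × p₂)/|p₁ × p₂|.
Here n̂_z ≈ -0.981; the vertex latitude is φ_max = arccos|n̂_z| ≈ 11.2°.
Check via Clairaut: cos φ_max = |cos φ₁| · sin C = cos(3.4°)·sin(79.3°) ≈ 0.981, again giving ≈ 11.2°.

≈ 11°N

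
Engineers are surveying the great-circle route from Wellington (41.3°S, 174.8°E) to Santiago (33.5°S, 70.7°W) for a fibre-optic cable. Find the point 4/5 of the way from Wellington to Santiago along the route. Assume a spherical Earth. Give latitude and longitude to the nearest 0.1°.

≈ 44.7°S, 86.9°W

Convert each endpoint to a unit vector on the sphere (x = cos φ cos λ, y = cos φ sin λ, z = sin φ).
The central angle between the endpoints is δ = arccos(p₁·p₂) ≈ 1.466 rad (84.0°).
Interpolate at f = 4/5 with slerp weights a = sin((1−f)δ)/sin δ ≈ 0.291, b = sin(fδ)/sin δ ≈ 0.927.
p = a·p₁ + b·p₂ ≈ (0.038, -0.710, -0.703); φ = arcsin(p_z) ≈ -44.70°, λ = atan2(p_y, p_x) ≈ -86.93°.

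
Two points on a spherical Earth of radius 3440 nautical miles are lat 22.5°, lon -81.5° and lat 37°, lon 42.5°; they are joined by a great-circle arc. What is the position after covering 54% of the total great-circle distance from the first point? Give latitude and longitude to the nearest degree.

≈ lat 51°, lon -21°

Convert each endpoint to a unit vector on the sphere (x = cos φ cos λ, y = cos φ sin λ, z = sin φ).
The central angle between the endpoints is δ = arccos(p₁·p₂) ≈ 1.754 rad (100.5°).
Interpolate at f = 0.54 with slerp weights a = sin((1−f)δ)/sin δ ≈ 0.734, b = sin(fδ)/sin δ ≈ 0.826.
p = a·p₁ + b·p₂ ≈ (0.586, -0.226, 0.778); φ = arcsin(p_z) ≈ 51.07°, λ = atan2(p_y, p_x) ≈ -21.04°.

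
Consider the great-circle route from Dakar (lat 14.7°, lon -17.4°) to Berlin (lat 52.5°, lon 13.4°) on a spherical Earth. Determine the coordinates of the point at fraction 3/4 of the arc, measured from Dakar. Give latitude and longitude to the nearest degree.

From cos δ = sin φ₁ sin φ₂ + cos φ₁ cos φ₂ cos Δλ, the central angle is δ ≈ 0.785 rad (45.0°).
Interpolate at f = 3/4 with slerp weights a = sin((1−f)δ)/sin δ ≈ 0.276, b = sin(fδ)/sin δ ≈ 0.786.
p = a·p₁ + b·p₂ ≈ (0.720, 0.031, 0.693); φ = arcsin(p_z) ≈ 43.90°, λ = atan2(p_y, p_x) ≈ 2.47°.

≈ lat 44°, lon 2°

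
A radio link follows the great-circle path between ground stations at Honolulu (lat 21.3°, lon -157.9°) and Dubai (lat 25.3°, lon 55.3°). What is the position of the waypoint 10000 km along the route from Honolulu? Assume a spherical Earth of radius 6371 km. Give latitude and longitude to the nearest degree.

Convert each endpoint to a unit vector on the sphere (x = cos φ cos λ, y = cos φ sin λ, z = sin φ).
The central angle between the endpoints is δ = arccos(p₁·p₂) ≈ 2.153 rad (123.3°). The total great-circle distance is δ·R ≈ 2.153 × 6371 ≈ 13715 km, so the target fraction is f = 10000/13715 ≈ 0.729.
Interpolate at f ≈ 0.729 with slerp weights a = sin((1−f)δ)/sin δ ≈ 0.659, b = sin(fδ)/sin δ ≈ 1.197.
p = a·p₁ + b·p₂ ≈ (0.047, 0.659, 0.751); φ = arcsin(p_z) ≈ 48.67°, λ = atan2(p_y, p_x) ≈ 85.91°.

≈ lat 49°, lon 86°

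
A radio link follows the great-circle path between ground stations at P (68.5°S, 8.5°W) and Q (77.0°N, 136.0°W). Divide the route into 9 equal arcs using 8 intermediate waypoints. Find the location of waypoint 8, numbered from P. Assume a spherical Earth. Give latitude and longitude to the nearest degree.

Convert each endpoint to a unit vector on the sphere (x = cos φ cos λ, y = cos φ sin λ, z = sin φ).
The central angle between the endpoints is δ = arccos(p₁·p₂) ≈ 2.846 rad (163.1°).
Interpolate at f = 8/9 with slerp weights a = sin((1−f)δ)/sin δ ≈ 1.069, b = sin(fδ)/sin δ ≈ 1.973.
p = a·p₁ + b·p₂ ≈ (0.068, -0.366, 0.928); φ = arcsin(p_z) ≈ 68.12°, λ = atan2(p_y, p_x) ≈ -79.45°.

≈ (68°N, 79°W)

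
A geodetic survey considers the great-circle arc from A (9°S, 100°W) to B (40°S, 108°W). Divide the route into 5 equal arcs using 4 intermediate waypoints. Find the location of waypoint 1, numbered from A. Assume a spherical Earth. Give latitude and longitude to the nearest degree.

Write both endpoints as unit vectors p₁, p₂ with components (cos φ cos λ, cos φ sin λ, sin φ).
The central angle between the endpoints is δ = arccos(p₁·p₂) ≈ 0.555 rad (31.8°).
Interpolate at f = 1/5 with slerp weights a = sin((1−f)δ)/sin δ ≈ 0.815, b = sin(fδ)/sin δ ≈ 0.210.
p = a·p₁ + b·p₂ ≈ (-0.190, -0.946, -0.263); φ = arcsin(p_z) ≈ -15.23°, λ = atan2(p_y, p_x) ≈ -101.33°.

≈ (15°S, 101°W)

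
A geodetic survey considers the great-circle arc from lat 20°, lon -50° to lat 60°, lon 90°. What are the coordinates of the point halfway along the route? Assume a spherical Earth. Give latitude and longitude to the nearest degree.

≈ lat 62°, lon -20°

Convert each endpoint to a unit vector on the sphere (x = cos φ cos λ, y = cos φ sin λ, z = sin φ).
The central angle between the endpoints is δ = arccos(p₁·p₂) ≈ 1.635 rad (93.7°).
Interpolate at f = 1/2 with slerp weights a = sin((1−f)δ)/sin δ ≈ 0.731, b = sin(fδ)/sin δ ≈ 0.731.
p = a·p₁ + b·p₂ ≈ (0.441, -0.161, 0.883); φ = arcsin(p_z) ≈ 61.98°, λ = atan2(p_y, p_x) ≈ -20.00°.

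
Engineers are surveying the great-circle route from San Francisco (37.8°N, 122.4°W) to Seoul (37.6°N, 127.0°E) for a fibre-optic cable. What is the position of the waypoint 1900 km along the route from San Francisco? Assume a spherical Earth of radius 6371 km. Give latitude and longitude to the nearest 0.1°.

≈ 47.7°N, 141.5°W

Convert each endpoint to a unit vector on the sphere (x = cos φ cos λ, y = cos φ sin λ, z = sin φ).
The central angle between the endpoints is δ = arccos(p₁·p₂) ≈ 1.416 rad (81.2°). The total great-circle distance is δ·R ≈ 1.416 × 6371 ≈ 9024 km, so the target fraction is f = 1900/9024 ≈ 0.211.
Interpolate at f ≈ 0.211 with slerp weights a = sin((1−f)δ)/sin δ ≈ 0.910, b = sin(fδ)/sin δ ≈ 0.297.
p = a·p₁ + b·p₂ ≈ (-0.527, -0.419, 0.739); φ = arcsin(p_z) ≈ 47.67°, λ = atan2(p_y, p_x) ≈ -141.52°.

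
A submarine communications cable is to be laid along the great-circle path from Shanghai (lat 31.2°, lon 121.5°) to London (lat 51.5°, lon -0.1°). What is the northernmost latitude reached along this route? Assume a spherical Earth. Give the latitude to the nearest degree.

The great circle lies in the plane with unit normal n̂ = (p₁ × p₂)/|p₁ × p₂|.
Here n̂_z ≈ -0.457; the vertex latitude is φ_max = arccos|n̂_z| ≈ 62.8°.
Check via Clairaut: cos φ_max = |cos φ₁| · sin C = cos(31.2°)·sin(32.3°) ≈ 0.457, again giving ≈ 62.8°.

≈ 63°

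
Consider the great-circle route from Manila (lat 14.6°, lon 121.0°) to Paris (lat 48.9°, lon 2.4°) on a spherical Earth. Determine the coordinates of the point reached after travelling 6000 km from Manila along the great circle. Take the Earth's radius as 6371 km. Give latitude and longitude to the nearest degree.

≈ lat 52°, lon 72°

Convert each endpoint to a unit vector on the sphere (x = cos φ cos λ, y = cos φ sin λ, z = sin φ).
The central angle between the endpoints is δ = arccos(p₁·p₂) ≈ 1.686 rad (96.6°). The total great-circle distance is δ·R ≈ 1.686 × 6371 ≈ 10739 km, so the target fraction is f = 6000/10739 ≈ 0.559.
Interpolate at f ≈ 0.559 with slerp weights a = sin((1−f)δ)/sin δ ≈ 0.682, b = sin(fδ)/sin δ ≈ 0.814.
p = a·p₁ + b·p₂ ≈ (0.195, 0.588, 0.785); φ = arcsin(p_z) ≈ 51.74°, λ = atan2(p_y, p_x) ≈ 71.66°.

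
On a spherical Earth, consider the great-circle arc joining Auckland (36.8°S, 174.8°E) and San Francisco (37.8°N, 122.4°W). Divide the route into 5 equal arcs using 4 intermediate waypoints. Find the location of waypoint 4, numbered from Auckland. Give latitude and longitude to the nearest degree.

≈ 24°N, 137°W

Write both endpoints as unit vectors p₁, p₂ with components (cos φ cos λ, cos φ sin λ, sin φ).
The central angle between the endpoints is δ = arccos(p₁·p₂) ≈ 1.649 rad (94.5°).
Interpolate at f = 4/5 with slerp weights a = sin((1−f)δ)/sin δ ≈ 0.325, b = sin(fδ)/sin δ ≈ 0.971.
p = a·p₁ + b·p₂ ≈ (-0.670, -0.625, 0.401); φ = arcsin(p_z) ≈ 23.63°, λ = atan2(p_y, p_x) ≈ -137.03°.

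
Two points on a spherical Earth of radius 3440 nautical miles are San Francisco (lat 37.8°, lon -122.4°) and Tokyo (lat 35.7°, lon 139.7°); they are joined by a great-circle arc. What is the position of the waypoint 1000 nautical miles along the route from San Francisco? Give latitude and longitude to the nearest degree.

≈ lat 45°, lon -142°

Convert each endpoint to a unit vector on the sphere (x = cos φ cos λ, y = cos φ sin λ, z = sin φ).
The central angle between the endpoints is δ = arccos(p₁·p₂) ≈ 1.298 rad (74.4°). The total great-circle distance is δ·R ≈ 1.298 × 3440 ≈ 4465 nmi, so the target fraction is f = 1000/4465 ≈ 0.224.
Interpolate at f ≈ 0.224 with slerp weights a = sin((1−f)δ)/sin δ ≈ 0.878, b = sin(fδ)/sin δ ≈ 0.298.
p = a·p₁ + b·p₂ ≈ (-0.556, -0.429, 0.712); φ = arcsin(p_z) ≈ 45.37°, λ = atan2(p_y, p_x) ≈ -142.33°.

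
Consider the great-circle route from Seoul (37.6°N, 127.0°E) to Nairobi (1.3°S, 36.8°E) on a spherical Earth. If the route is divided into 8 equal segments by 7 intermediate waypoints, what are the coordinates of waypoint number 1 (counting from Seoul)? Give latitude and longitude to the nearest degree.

The haversine formula gives a central angle δ ≈ 1.587 rad (91.0°) between the endpoints.
Interpolate at f = 1/8 with slerp weights a = sin((1−f)δ)/sin δ ≈ 0.984, b = sin(fδ)/sin δ ≈ 0.197.
p = a·p₁ + b·p₂ ≈ (-0.311, 0.740, 0.596); φ = arcsin(p_z) ≈ 36.56°, λ = atan2(p_y, p_x) ≈ 112.79°.

≈ 37°N, 113°E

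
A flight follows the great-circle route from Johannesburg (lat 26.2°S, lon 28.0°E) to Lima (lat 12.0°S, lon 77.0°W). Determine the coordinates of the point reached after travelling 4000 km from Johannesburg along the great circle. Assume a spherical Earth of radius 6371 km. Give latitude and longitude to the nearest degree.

Convert each endpoint to a unit vector on the sphere (x = cos φ cos λ, y = cos φ sin λ, z = sin φ).
The central angle between the endpoints is δ = arccos(p₁·p₂) ≈ 1.707 rad (97.8°). The total great-circle distance is δ·R ≈ 1.707 × 6371 ≈ 10873 km, so the target fraction is f = 4000/10873 ≈ 0.368.
Interpolate at f ≈ 0.368 with slerp weights a = sin((1−f)δ)/sin δ ≈ 0.890, b = sin(fδ)/sin δ ≈ 0.593.
p = a·p₁ + b·p₂ ≈ (0.835, -0.190, -0.516); φ = arcsin(p_z) ≈ -31.06°, λ = atan2(p_y, p_x) ≈ -12.84°.

≈ lat 31°S, lon 13°W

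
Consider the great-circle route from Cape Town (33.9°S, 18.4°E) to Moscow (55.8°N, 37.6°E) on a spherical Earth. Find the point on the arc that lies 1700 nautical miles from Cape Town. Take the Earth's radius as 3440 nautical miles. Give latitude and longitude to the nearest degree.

Write both endpoints as unit vectors p₁, p₂ with components (cos φ cos λ, cos φ sin λ, sin φ).
The central angle between the endpoints is δ = arccos(p₁·p₂) ≈ 1.592 rad (91.2°). The total great-circle distance is δ·R ≈ 1.592 × 3440 ≈ 5475 nmi, so the target fraction is f = 1700/5475 ≈ 0.311.
Interpolate at f ≈ 0.311 with slerp weights a = sin((1−f)δ)/sin δ ≈ 0.890, b = sin(fδ)/sin δ ≈ 0.474.
p = a·p₁ + b·p₂ ≈ (0.912, 0.396, -0.104); φ = arcsin(p_z) ≈ -5.98°, λ = atan2(p_y, p_x) ≈ 23.46°.

≈ 6°S, 23°E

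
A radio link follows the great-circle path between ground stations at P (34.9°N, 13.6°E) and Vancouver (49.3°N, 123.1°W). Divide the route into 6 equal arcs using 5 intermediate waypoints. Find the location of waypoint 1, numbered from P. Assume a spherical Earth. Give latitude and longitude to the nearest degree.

Write both endpoints as unit vectors p₁, p₂ with components (cos φ cos λ, cos φ sin λ, sin φ).
The central angle between the endpoints is δ = arccos(p₁·p₂) ≈ 1.526 rad (87.4°).
Interpolate at f = 1/6 with slerp weights a = sin((1−f)δ)/sin δ ≈ 0.957, b = sin(fδ)/sin δ ≈ 0.252.
p = a·p₁ + b·p₂ ≈ (0.673, 0.047, 0.738); φ = arcsin(p_z) ≈ 47.59°, λ = atan2(p_y, p_x) ≈ 3.99°.

≈ (48°N, 4°E)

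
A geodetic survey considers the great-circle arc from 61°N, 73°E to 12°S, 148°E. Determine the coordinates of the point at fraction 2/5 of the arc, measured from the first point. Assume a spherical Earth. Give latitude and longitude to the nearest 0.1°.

Write both endpoints as unit vectors p₁, p₂ with components (cos φ cos λ, cos φ sin λ, sin φ).
The central angle between the endpoints is δ = arccos(p₁·p₂) ≈ 1.630 rad (93.4°).
Interpolate at f = 2/5 with slerp weights a = sin((1−f)δ)/sin δ ≈ 0.831, b = sin(fδ)/sin δ ≈ 0.608.
p = a·p₁ + b·p₂ ≈ (-0.386, 0.700, 0.600); φ = arcsin(p_z) ≈ 36.89°, λ = atan2(p_y, p_x) ≈ 118.89°.

≈ 36.9°N, 118.9°E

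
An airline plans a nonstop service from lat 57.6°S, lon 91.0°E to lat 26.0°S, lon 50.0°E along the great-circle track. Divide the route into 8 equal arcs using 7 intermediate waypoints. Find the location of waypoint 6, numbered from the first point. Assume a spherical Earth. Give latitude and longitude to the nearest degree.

Write both endpoints as unit vectors p₁, p₂ with components (cos φ cos λ, cos φ sin λ, sin φ).
The central angle between the endpoints is δ = arccos(p₁·p₂) ≈ 0.747 rad (42.8°).
Interpolate at f = 6/8 with slerp weights a = sin((1−f)δ)/sin δ ≈ 0.273, b = sin(fδ)/sin δ ≈ 0.782.
p = a·p₁ + b·p₂ ≈ (0.449, 0.685, -0.574); φ = arcsin(p_z) ≈ -35.00°, λ = atan2(p_y, p_x) ≈ 56.73°.

≈ lat 35°S, lon 57°E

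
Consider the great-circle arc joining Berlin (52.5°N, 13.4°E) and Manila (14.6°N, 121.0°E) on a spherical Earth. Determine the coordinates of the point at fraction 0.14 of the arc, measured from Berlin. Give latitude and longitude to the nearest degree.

≈ 56°N, 34°E

Convert each endpoint to a unit vector on the sphere (x = cos φ cos λ, y = cos φ sin λ, z = sin φ).
The central angle between the endpoints is δ = arccos(p₁·p₂) ≈ 1.549 rad (88.7°).
Interpolate at f = 0.14 with slerp weights a = sin((1−f)δ)/sin δ ≈ 0.972, b = sin(fδ)/sin δ ≈ 0.215.
p = a·p₁ + b·p₂ ≈ (0.468, 0.316, 0.825); φ = arcsin(p_z) ≈ 55.62°, λ = atan2(p_y, p_x) ≈ 33.98°.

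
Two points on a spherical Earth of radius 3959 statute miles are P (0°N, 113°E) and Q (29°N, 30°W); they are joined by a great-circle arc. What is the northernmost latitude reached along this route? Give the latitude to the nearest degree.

≈ 43°N

The great circle lies in the plane with unit normal n̂ = (p₁ × p₂)/|p₁ × p₂|.
Here n̂_z ≈ -0.736; the vertex latitude is φ_max = arccos|n̂_z| ≈ 42.6°.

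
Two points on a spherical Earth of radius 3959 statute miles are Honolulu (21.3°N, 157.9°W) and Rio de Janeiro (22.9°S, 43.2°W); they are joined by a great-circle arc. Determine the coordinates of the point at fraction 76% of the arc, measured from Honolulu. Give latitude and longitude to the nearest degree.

≈ 14°S, 72°W

The haversine formula gives a central angle δ ≈ 2.094 rad (120.0°) between the endpoints.
Interpolate at f = 0.76 with slerp weights a = sin((1−f)δ)/sin δ ≈ 0.556, b = sin(fδ)/sin δ ≈ 1.154.
p = a·p₁ + b·p₂ ≈ (0.295, -0.923, -0.247); φ = arcsin(p_z) ≈ -14.31°, λ = atan2(p_y, p_x) ≈ -72.27°.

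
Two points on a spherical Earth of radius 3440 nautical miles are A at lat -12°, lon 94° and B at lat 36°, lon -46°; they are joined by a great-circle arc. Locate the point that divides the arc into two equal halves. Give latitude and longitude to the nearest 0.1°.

Write both endpoints as unit vectors p₁, p₂ with components (cos φ cos λ, cos φ sin λ, sin φ).
The central angle between the endpoints is δ = arccos(p₁·p₂) ≈ 2.387 rad (136.8°).
Interpolate at f = 1/2 with slerp weights a = sin((1−f)δ)/sin δ ≈ 1.357, b = sin(fδ)/sin δ ≈ 1.357.
p = a·p₁ + b·p₂ ≈ (0.670, 0.534, 0.515); φ = arcsin(p_z) ≈ 31.03°, λ = atan2(p_y, p_x) ≈ 38.57°.

≈ lat 31.0°, lon 38.6°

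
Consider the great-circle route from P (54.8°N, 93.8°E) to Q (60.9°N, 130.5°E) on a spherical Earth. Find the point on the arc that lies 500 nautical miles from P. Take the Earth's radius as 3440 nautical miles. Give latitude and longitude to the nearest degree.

≈ (59°N, 107°E)

Convert each endpoint to a unit vector on the sphere (x = cos φ cos λ, y = cos φ sin λ, z = sin φ).
The central angle between the endpoints is δ = arccos(p₁·p₂) ≈ 0.352 rad (20.2°). The total great-circle distance is δ·R ≈ 0.352 × 3440 ≈ 1210 nmi, so the target fraction is f = 500/1210 ≈ 0.413.
Interpolate at f ≈ 0.413 with slerp weights a = sin((1−f)δ)/sin δ ≈ 0.595, b = sin(fδ)/sin δ ≈ 0.420.
p = a·p₁ + b·p₂ ≈ (-0.155, 0.498, 0.853); φ = arcsin(p_z) ≈ 58.58°, λ = atan2(p_y, p_x) ≈ 107.35°.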